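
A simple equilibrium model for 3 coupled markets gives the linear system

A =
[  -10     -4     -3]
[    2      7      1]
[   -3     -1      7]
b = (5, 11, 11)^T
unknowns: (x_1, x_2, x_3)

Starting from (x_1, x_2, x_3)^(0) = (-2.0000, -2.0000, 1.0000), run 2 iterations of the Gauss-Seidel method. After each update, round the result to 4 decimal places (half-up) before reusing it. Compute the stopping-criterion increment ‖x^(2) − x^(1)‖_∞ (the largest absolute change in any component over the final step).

Iteration 1:
  x_1 = (5 - (-4)·-2.0000 - (-3)·1.0000) / (-10) = 0.0000
  x_2 = (11 - (2)·0.0000 - (1)·1.0000) / (7) = 1.4286
  x_3 = (11 - (-3)·0.0000 - (-1)·1.4286) / (7) = 1.7755
Iteration 2:
  x_1 = (5 - (-4)·1.4286 - (-3)·1.7755) / (-10) = -1.6041
  x_2 = (11 - (2)·-1.6041 - (1)·1.7755) / (7) = 1.7761
  x_3 = (11 - (-3)·-1.6041 - (-1)·1.7761) / (7) = 1.1377
Change: (-1.6041, 0.3475, -0.6378) → max |·| = 1.6041

1.6041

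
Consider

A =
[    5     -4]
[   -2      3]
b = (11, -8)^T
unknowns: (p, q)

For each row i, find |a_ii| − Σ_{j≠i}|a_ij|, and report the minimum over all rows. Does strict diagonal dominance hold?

row 1: |5| − (4) = 1
row 2: |3| − (2) = 1
minimum over rows = 1 → strictly diagonally dominant (convergence guaranteed)

1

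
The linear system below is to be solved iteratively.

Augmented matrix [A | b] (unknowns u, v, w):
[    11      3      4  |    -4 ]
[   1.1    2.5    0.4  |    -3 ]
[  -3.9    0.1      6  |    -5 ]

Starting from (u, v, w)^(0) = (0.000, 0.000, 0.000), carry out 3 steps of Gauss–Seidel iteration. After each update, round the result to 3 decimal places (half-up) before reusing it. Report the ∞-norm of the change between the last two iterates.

Iteration 1:
  u = (-4 - (3)·0.000 - (4)·0.000) / (11) = -0.364
  v = (-3 - (1.1)·-0.364 - (0.4)·0.000) / (2.5) = -1.040
  w = (-5 - (-3.9)·-0.364 - (0.1)·-1.040) / (6) = -1.053
Iteration 2:
  u = (-4 - (3)·-1.040 - (4)·-1.053) / (11) = 0.303
  v = (-3 - (1.1)·0.303 - (0.4)·-1.053) / (2.5) = -1.165
  w = (-5 - (-3.9)·0.303 - (0.1)·-1.165) / (6) = -0.617
Iteration 3:
  u = (-4 - (3)·-1.165 - (4)·-0.617) / (11) = 0.178
  v = (-3 - (1.1)·0.178 - (0.4)·-0.617) / (2.5) = -1.180
  w = (-5 - (-3.9)·0.178 - (0.1)·-1.180) / (6) = -0.698
Change: (-0.125, -0.015, -0.081) → max |·| = 0.125

0.125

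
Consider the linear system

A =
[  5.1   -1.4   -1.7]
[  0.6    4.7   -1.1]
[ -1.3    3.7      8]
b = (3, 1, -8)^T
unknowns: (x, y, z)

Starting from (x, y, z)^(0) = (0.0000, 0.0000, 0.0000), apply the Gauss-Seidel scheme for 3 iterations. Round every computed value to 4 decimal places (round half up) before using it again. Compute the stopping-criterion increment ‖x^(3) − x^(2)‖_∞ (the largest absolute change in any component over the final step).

Iteration 1:
  x = (3 - (-1.4)·0.0000 - (-1.7)·0.0000) / (5.1) = 0.5882
  y = (1 - (0.6)·0.5882 - (-1.1)·0.0000) / (4.7) = 0.1377
  z = (-8 - (-1.3)·0.5882 - (3.7)·0.1377) / (8) = -0.9681
Iteration 2:
  x = (3 - (-1.4)·0.1377 - (-1.7)·-0.9681) / (5.1) = 0.3033
  y = (1 - (0.6)·0.3033 - (-1.1)·-0.9681) / (4.7) = -0.0525
  z = (-8 - (-1.3)·0.3033 - (3.7)·-0.0525) / (8) = -0.9264
Iteration 3:
  x = (3 - (-1.4)·-0.0525 - (-1.7)·-0.9264) / (5.1) = 0.2650
  y = (1 - (0.6)·0.2650 - (-1.1)·-0.9264) / (4.7) = -0.0379
  z = (-8 - (-1.3)·0.2650 - (3.7)·-0.0379) / (8) = -0.9394
Change: (-0.0383, 0.0146, -0.0130) → max |·| = 0.0383

0.0383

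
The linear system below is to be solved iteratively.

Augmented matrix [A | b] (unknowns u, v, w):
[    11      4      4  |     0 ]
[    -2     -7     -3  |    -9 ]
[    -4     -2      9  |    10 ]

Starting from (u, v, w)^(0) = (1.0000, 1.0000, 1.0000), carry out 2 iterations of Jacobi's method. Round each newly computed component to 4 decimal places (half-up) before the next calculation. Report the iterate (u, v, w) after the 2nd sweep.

Iteration 1:
  u = (0 - (4)·1.0000 - (4)·1.0000) / (11) = -0.7273
  v = (-9 - (-2)·1.0000 - (-3)·1.0000) / (-7) = 0.5714
  w = (10 - (-4)·1.0000 - (-2)·1.0000) / (9) = 1.7778
Iteration 2:
  u = (0 - (4)·0.5714 - (4)·1.7778) / (11) = -0.8543
  v = (-9 - (-2)·-0.7273 - (-3)·1.7778) / (-7) = 0.7316
  w = (10 - (-4)·-0.7273 - (-2)·0.5714) / (9) = 0.9148

(-0.8543, 0.7316, 0.9148)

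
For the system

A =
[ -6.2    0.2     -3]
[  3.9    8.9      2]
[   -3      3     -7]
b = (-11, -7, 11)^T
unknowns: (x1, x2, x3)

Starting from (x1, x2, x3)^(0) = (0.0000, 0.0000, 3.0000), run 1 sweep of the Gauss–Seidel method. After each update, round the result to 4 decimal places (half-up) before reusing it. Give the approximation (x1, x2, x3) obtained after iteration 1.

Iteration 1:
  x1 = (-11 - (0.2)·0.0000 - (-3)·3.0000) / (-6.2) = 0.3226
  x2 = (-7 - (3.9)·0.3226 - (2)·3.0000) / (8.9) = -1.6020
  x3 = (11 - (-3)·0.3226 - (3)·-1.6020) / (-7) = -2.3963

(0.3226, -1.6020, -2.3963)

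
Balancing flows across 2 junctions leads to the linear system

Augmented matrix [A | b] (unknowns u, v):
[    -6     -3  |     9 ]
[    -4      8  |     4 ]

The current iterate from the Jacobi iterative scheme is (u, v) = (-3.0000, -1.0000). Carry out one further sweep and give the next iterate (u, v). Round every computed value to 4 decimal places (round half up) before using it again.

One sweep:
  u = (9 - (-3)·-1.0000) / (-6) = -1.0000
  v = (4 - (-4)·-3.0000) / (8) = -1.0000

(-1.0000, -1.0000)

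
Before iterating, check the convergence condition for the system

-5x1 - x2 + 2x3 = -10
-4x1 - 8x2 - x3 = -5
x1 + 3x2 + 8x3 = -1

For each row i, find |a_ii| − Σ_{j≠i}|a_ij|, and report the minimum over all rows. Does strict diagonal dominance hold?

row 1: |-5| − (1+2) = 2
row 2: |-8| − (4+1) = 3
row 3: |8| − (1+3) = 4
minimum over rows = 2 → strictly diagonally dominant (convergence guaranteed)

2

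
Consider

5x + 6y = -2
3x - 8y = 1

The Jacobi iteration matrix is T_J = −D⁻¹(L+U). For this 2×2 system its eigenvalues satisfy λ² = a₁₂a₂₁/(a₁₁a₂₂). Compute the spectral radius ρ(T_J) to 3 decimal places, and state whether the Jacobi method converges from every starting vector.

a₁₂a₂₁/(a₁₁a₂₂) = (6)·(3) / ((5)·(-8)) = -0.450000
ρ = √|-0.450000| = √0.450000 = 0.671
ρ < 1, so Jacobi converges

0.671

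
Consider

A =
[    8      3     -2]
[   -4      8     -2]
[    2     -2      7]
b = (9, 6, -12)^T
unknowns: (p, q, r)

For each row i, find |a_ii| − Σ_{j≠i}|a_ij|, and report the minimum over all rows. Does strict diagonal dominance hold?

row 1: |8| − (3+2) = 3
row 2: |8| − (4+2) = 2
row 3: |7| − (2+2) = 3
minimum over rows = 2 → strictly diagonally dominant (convergence guaranteed)

2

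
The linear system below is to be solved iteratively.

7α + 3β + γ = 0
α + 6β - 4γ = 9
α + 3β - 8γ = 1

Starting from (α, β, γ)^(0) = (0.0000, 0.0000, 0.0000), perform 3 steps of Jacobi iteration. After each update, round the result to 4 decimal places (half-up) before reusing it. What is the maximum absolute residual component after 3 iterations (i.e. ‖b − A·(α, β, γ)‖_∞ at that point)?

1.3929

Iteration 1:
  α = (0 - (3)·0.0000 - (1)·0.0000) / (7) = 0.0000
  β = (9 - (1)·0.0000 - (-4)·0.0000) / (6) = 1.5000
  γ = (1 - (1)·0.0000 - (3)·0.0000) / (-8) = -0.1250
Iteration 2:
  α = (0 - (3)·1.5000 - (1)·-0.1250) / (7) = -0.6250
  β = (9 - (1)·0.0000 - (-4)·-0.1250) / (6) = 1.4167
  γ = (1 - (1)·0.0000 - (3)·1.5000) / (-8) = 0.4375
Iteration 3:
  α = (0 - (3)·1.4167 - (1)·0.4375) / (7) = -0.6697
  β = (9 - (1)·-0.6250 - (-4)·0.4375) / (6) = 1.8958
  γ = (1 - (1)·-0.6250 - (3)·1.4167) / (-8) = 0.3281
Residual b − A·x = (-1.3276, -0.3927, -1.3929); ∞-norm = 1.3929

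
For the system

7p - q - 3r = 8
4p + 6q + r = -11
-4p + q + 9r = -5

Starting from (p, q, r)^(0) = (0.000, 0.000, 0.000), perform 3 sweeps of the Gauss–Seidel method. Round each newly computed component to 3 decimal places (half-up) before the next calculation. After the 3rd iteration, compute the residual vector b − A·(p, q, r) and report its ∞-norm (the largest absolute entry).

0.022

Iteration 1:
  p = (8 - (-1)·0.000 - (-3)·0.000) / (7) = 1.143
  q = (-11 - (4)·1.143 - (1)·0.000) / (6) = -2.595
  r = (-5 - (-4)·1.143 - (1)·-2.595) / (9) = 0.241
Iteration 2:
  p = (8 - (-1)·-2.595 - (-3)·0.241) / (7) = 0.875
  q = (-11 - (4)·0.875 - (1)·0.241) / (6) = -2.457
  r = (-5 - (-4)·0.875 - (1)·-2.457) / (9) = 0.106
Iteration 3:
  p = (8 - (-1)·-2.457 - (-3)·0.106) / (7) = 0.837
  q = (-11 - (4)·0.837 - (1)·0.106) / (6) = -2.409
  r = (-5 - (-4)·0.837 - (1)·-2.409) / (9) = 0.084
Residual b − A·x = (-0.016, 0.022, 0.001); ∞-norm = 0.022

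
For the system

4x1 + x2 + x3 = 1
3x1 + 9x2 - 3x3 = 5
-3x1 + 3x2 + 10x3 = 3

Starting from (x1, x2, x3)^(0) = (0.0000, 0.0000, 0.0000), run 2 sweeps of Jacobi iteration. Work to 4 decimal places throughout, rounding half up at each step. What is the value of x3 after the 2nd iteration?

0.2083

Iteration 1:
  x1 = (1 - (1)·0.0000 - (1)·0.0000) / (4) = 0.2500
  x2 = (5 - (3)·0.0000 - (-3)·0.0000) / (9) = 0.5556
  x3 = (3 - (-3)·0.0000 - (3)·0.0000) / (10) = 0.3000
Iteration 2:
  x1 = (1 - (1)·0.5556 - (1)·0.3000) / (4) = 0.0361
  x2 = (5 - (3)·0.2500 - (-3)·0.3000) / (9) = 0.5722
  x3 = (3 - (-3)·0.2500 - (3)·0.5556) / (10) = 0.2083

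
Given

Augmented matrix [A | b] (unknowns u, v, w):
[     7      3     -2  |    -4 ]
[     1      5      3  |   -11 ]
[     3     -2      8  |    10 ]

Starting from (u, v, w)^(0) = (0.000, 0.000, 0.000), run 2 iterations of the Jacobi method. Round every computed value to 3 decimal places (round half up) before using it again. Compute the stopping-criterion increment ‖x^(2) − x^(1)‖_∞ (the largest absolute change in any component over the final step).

1.300

Iteration 1:
  u = (-4 - (3)·0.000 - (-2)·0.000) / (7) = -0.571
  v = (-11 - (1)·0.000 - (3)·0.000) / (5) = -2.200
  w = (10 - (3)·0.000 - (-2)·0.000) / (8) = 1.250
Iteration 2:
  u = (-4 - (3)·-2.200 - (-2)·1.250) / (7) = 0.729
  v = (-11 - (1)·-0.571 - (3)·1.250) / (5) = -2.836
  w = (10 - (3)·-0.571 - (-2)·-2.200) / (8) = 0.914
Change: (1.300, -0.636, -0.336) → max |·| = 1.300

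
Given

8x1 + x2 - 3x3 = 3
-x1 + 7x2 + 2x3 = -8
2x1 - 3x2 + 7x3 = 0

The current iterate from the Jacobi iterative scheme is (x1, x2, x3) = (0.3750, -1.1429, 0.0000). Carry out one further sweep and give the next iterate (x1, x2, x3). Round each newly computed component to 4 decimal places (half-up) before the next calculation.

(0.5179, -1.0893, -0.5970)

One sweep:
  x1 = (3 - (1)·-1.1429 - (-3)·0.0000) / (8) = 0.5179
  x2 = (-8 - (-1)·0.3750 - (2)·0.0000) / (7) = -1.0893
  x3 = (0 - (2)·0.3750 - (-3)·-1.1429) / (7) = -0.5970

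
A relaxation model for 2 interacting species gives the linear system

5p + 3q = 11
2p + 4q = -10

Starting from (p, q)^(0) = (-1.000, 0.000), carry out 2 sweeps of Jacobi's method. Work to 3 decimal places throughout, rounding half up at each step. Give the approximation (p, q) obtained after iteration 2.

(3.400, -3.600)

Iteration 1:
  p = (11 - (3)·0.000) / (5) = 2.200
  q = (-10 - (2)·-1.000) / (4) = -2.000
Iteration 2:
  p = (11 - (3)·-2.000) / (5) = 3.400
  q = (-10 - (2)·2.200) / (4) = -3.600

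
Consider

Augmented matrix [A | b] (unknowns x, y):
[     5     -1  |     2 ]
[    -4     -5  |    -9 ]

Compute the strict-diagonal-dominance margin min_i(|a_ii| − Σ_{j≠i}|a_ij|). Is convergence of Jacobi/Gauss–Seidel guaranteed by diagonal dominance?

row 1: |5| − (1) = 4
row 2: |-5| − (4) = 1
minimum over rows = 1 → strictly diagonally dominant (convergence guaranteed)

1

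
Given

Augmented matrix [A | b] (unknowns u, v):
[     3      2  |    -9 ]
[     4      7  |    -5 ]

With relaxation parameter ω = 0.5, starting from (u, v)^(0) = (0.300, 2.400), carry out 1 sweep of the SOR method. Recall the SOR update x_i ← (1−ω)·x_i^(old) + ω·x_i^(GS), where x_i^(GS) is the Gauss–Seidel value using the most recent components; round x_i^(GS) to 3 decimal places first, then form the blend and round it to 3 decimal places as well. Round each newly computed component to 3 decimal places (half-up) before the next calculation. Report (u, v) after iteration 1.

Iteration 1:
  u: GS value = (-9 - (2)·2.400) / (3) = -4.600;  u ← (1−ω)·0.300 + ω·-4.600 = -2.150
  v: GS value = (-5 - (4)·-2.150) / (7) = 0.514;  v ← (1−ω)·2.400 + ω·0.514 = 1.457

(-2.150, 1.457)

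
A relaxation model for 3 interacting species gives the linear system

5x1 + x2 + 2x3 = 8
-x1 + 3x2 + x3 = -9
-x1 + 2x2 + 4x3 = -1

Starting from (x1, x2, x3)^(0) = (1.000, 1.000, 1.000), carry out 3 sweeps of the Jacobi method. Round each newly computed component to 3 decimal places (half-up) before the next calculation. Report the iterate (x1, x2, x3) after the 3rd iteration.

Iteration 1:
  x1 = (8 - (1)·1.000 - (2)·1.000) / (5) = 1.000
  x2 = (-9 - (-1)·1.000 - (1)·1.000) / (3) = -3.000
  x3 = (-1 - (-1)·1.000 - (2)·1.000) / (4) = -0.500
Iteration 2:
  x1 = (8 - (1)·-3.000 - (2)·-0.500) / (5) = 2.400
  x2 = (-9 - (-1)·1.000 - (1)·-0.500) / (3) = -2.500
  x3 = (-1 - (-1)·1.000 - (2)·-3.000) / (4) = 1.500
Iteration 3:
  x1 = (8 - (1)·-2.500 - (2)·1.500) / (5) = 1.500
  x2 = (-9 - (-1)·2.400 - (1)·1.500) / (3) = -2.700
  x3 = (-1 - (-1)·2.400 - (2)·-2.500) / (4) = 1.600

(1.500, -2.700, 1.600)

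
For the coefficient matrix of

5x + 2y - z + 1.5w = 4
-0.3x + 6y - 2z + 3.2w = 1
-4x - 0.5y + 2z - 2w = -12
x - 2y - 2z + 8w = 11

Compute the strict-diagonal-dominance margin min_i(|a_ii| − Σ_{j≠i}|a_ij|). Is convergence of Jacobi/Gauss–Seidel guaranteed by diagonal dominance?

-4.5

row 1: |5| − (2+1+1.5) = 0.5
row 2: |6| − (0.3+2+3.2) = 0.5
row 3: |2| − (4+0.5+2) = -4.5
row 4: |8| − (1+2+2) = 3
minimum over rows = -4.5 → not strictly diagonally dominant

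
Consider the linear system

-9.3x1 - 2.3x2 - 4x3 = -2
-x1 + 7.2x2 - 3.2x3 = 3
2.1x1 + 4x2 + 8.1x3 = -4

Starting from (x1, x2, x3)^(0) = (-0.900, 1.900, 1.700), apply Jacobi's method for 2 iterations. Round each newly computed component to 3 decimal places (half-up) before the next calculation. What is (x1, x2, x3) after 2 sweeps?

(0.472, -0.253, -0.755)

Iteration 1:
  x1 = (-2 - (-2.3)·1.900 - (-4)·1.700) / (-9.3) = -0.986
  x2 = (3 - (-1)·-0.900 - (-3.2)·1.700) / (7.2) = 1.047
  x3 = (-4 - (2.1)·-0.900 - (4)·1.900) / (8.1) = -1.199
Iteration 2:
  x1 = (-2 - (-2.3)·1.047 - (-4)·-1.199) / (-9.3) = 0.472
  x2 = (3 - (-1)·-0.986 - (-3.2)·-1.199) / (7.2) = -0.253
  x3 = (-4 - (2.1)·-0.986 - (4)·1.047) / (8.1) = -0.755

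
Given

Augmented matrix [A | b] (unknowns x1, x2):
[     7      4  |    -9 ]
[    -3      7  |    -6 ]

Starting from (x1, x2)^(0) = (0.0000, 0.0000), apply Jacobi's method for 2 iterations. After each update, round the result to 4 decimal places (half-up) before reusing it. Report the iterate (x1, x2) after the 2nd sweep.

Iteration 1:
  x1 = (-9 - (4)·0.0000) / (7) = -1.2857
  x2 = (-6 - (-3)·0.0000) / (7) = -0.8571
Iteration 2:
  x1 = (-9 - (4)·-0.8571) / (7) = -0.7959
  x2 = (-6 - (-3)·-1.2857) / (7) = -1.4082

(-0.7959, -1.4082)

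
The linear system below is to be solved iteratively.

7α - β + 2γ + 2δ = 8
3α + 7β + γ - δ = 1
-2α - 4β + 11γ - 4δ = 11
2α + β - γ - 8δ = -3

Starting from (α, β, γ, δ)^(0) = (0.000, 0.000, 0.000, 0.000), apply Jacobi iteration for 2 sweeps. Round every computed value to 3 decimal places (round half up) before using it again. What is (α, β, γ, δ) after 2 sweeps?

(0.770, -0.436, 1.396, 0.554)

Iteration 1:
  α = (8 - (-1)·0.000 - (2)·0.000 - (2)·0.000) / (7) = 1.143
  β = (1 - (3)·0.000 - (1)·0.000 - (-1)·0.000) / (7) = 0.143
  γ = (11 - (-2)·0.000 - (-4)·0.000 - (-4)·0.000) / (11) = 1.000
  δ = (-3 - (2)·0.000 - (1)·0.000 - (-1)·0.000) / (-8) = 0.375
Iteration 2:
  α = (8 - (-1)·0.143 - (2)·1.000 - (2)·0.375) / (7) = 0.770
  β = (1 - (3)·1.143 - (1)·1.000 - (-1)·0.375) / (7) = -0.436
  γ = (11 - (-2)·1.143 - (-4)·0.143 - (-4)·0.375) / (11) = 1.396
  δ = (-3 - (2)·1.143 - (1)·0.143 - (-1)·1.000) / (-8) = 0.554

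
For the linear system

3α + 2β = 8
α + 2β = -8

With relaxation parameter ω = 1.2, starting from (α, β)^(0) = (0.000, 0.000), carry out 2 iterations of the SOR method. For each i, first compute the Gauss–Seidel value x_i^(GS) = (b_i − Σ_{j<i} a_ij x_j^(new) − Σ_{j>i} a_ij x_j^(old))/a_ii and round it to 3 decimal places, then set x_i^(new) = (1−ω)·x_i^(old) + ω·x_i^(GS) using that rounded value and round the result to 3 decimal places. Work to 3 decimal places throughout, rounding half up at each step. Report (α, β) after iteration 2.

(7.936, -8.218)

Iteration 1:
  α: GS value = (8 - (2)·0.000) / (3) = 2.667;  α ← (1−ω)·0.000 + ω·2.667 = 3.200
  β: GS value = (-8 - (1)·3.200) / (2) = -5.600;  β ← (1−ω)·0.000 + ω·-5.600 = -6.720
Iteration 2:
  α: GS value = (8 - (2)·-6.720) / (3) = 7.147;  α ← (1−ω)·3.200 + ω·7.147 = 7.936
  β: GS value = (-8 - (1)·7.936) / (2) = -7.968;  β ← (1−ω)·-6.720 + ω·-7.968 = -8.218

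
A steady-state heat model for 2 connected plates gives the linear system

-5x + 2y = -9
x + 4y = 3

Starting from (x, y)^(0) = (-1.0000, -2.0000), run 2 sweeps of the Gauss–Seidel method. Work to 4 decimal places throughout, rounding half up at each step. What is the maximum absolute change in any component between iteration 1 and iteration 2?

Iteration 1:
  x = (-9 - (2)·-2.0000) / (-5) = 1.0000
  y = (3 - (1)·1.0000) / (4) = 0.5000
Iteration 2:
  x = (-9 - (2)·0.5000) / (-5) = 2.0000
  y = (3 - (1)·2.0000) / (4) = 0.2500
Change: (1.0000, -0.2500) → max |·| = 1.0000

1.0000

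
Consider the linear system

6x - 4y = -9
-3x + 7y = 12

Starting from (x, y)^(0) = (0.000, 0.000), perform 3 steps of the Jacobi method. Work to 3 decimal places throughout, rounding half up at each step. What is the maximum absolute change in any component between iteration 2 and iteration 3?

0.490

Iteration 1:
  x = (-9 - (-4)·0.000) / (6) = -1.500
  y = (12 - (-3)·0.000) / (7) = 1.714
Iteration 2:
  x = (-9 - (-4)·1.714) / (6) = -0.357
  y = (12 - (-3)·-1.500) / (7) = 1.071
Iteration 3:
  x = (-9 - (-4)·1.071) / (6) = -0.786
  y = (12 - (-3)·-0.357) / (7) = 1.561
Change: (-0.429, 0.490) → max |·| = 0.490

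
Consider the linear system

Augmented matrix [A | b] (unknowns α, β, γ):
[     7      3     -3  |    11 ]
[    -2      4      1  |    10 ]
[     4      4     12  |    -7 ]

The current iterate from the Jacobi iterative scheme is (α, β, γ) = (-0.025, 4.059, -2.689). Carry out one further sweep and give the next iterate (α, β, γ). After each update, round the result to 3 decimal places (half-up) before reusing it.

(-1.321, 3.160, -1.928)

One sweep:
  α = (11 - (3)·4.059 - (-3)·-2.689) / (7) = -1.321
  β = (10 - (-2)·-0.025 - (1)·-2.689) / (4) = 3.160
  γ = (-7 - (4)·-0.025 - (4)·4.059) / (12) = -1.928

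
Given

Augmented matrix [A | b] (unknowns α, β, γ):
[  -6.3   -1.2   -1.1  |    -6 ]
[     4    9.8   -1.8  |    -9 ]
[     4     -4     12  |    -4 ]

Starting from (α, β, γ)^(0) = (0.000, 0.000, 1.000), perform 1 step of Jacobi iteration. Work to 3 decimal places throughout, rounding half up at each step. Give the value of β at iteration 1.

Iteration 1:
  α = (-6 - (-1.2)·0.000 - (-1.1)·1.000) / (-6.3) = 0.778
  β = (-9 - (4)·0.000 - (-1.8)·1.000) / (9.8) = -0.735
  γ = (-4 - (4)·0.000 - (-4)·0.000) / (12) = -0.333

-0.735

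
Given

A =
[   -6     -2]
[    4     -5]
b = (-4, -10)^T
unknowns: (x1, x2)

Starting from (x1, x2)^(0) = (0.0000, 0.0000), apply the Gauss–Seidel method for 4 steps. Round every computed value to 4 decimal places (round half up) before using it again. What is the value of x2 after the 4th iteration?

Iteration 1:
  x1 = (-4 - (-2)·0.0000) / (-6) = 0.6667
  x2 = (-10 - (4)·0.6667) / (-5) = 2.5334
Iteration 2:
  x1 = (-4 - (-2)·2.5334) / (-6) = -0.1778
  x2 = (-10 - (4)·-0.1778) / (-5) = 1.8578
Iteration 3:
  x1 = (-4 - (-2)·1.8578) / (-6) = 0.0474
  x2 = (-10 - (4)·0.0474) / (-5) = 2.0379
Iteration 4:
  x1 = (-4 - (-2)·2.0379) / (-6) = -0.0126
  x2 = (-10 - (4)·-0.0126) / (-5) = 1.9899

1.9899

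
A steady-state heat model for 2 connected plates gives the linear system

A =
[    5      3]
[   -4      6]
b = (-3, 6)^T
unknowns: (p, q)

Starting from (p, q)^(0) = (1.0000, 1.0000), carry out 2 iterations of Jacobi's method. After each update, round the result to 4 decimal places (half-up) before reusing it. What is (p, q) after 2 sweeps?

Iteration 1:
  p = (-3 - (3)·1.0000) / (5) = -1.2000
  q = (6 - (-4)·1.0000) / (6) = 1.6667
Iteration 2:
  p = (-3 - (3)·1.6667) / (5) = -1.6000
  q = (6 - (-4)·-1.2000) / (6) = 0.2000

(-1.6000, 0.2000)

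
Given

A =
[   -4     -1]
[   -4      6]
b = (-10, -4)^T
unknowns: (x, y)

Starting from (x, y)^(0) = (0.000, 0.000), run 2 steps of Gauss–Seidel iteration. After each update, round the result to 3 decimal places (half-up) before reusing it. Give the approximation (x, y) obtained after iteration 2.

Iteration 1:
  x = (-10 - (-1)·0.000) / (-4) = 2.500
  y = (-4 - (-4)·2.500) / (6) = 1.000
Iteration 2:
  x = (-10 - (-1)·1.000) / (-4) = 2.250
  y = (-4 - (-4)·2.250) / (6) = 0.833

(2.250, 0.833)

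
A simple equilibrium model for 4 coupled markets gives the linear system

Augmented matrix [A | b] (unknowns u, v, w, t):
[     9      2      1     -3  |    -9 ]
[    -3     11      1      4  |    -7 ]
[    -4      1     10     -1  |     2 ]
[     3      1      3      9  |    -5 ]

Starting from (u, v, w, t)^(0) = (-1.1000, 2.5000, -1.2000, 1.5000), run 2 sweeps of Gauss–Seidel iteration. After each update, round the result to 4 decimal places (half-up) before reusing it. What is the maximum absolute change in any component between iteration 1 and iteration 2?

Iteration 1:
  u = (-9 - (2)·2.5000 - (1)·-1.2000 - (-3)·1.5000) / (9) = -0.9222
  v = (-7 - (-3)·-0.9222 - (1)·-1.2000 - (4)·1.5000) / (11) = -1.3242
  w = (2 - (-4)·-0.9222 - (1)·-1.3242 - (-1)·1.5000) / (10) = 0.1135
  t = (-5 - (3)·-0.9222 - (1)·-1.3242 - (3)·0.1135) / (9) = -0.1389
Iteration 2:
  u = (-9 - (2)·-1.3242 - (1)·0.1135 - (-3)·-0.1389) / (9) = -0.7646
  v = (-7 - (-3)·-0.7646 - (1)·0.1135 - (4)·-0.1389) / (11) = -0.8047
  w = (2 - (-4)·-0.7646 - (1)·-0.8047 - (-1)·-0.1389) / (10) = -0.0393
  t = (-5 - (3)·-0.7646 - (1)·-0.8047 - (3)·-0.0393) / (9) = -0.1982
Change: (0.1576, 0.5195, -0.1528, -0.0593) → max |·| = 0.5195

0.5195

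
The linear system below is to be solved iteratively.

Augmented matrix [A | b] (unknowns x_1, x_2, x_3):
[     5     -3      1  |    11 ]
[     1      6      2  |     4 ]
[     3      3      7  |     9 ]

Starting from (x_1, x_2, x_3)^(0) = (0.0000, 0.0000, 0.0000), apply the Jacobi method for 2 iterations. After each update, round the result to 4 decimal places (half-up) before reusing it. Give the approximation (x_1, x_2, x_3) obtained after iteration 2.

Iteration 1:
  x_1 = (11 - (-3)·0.0000 - (1)·0.0000) / (5) = 2.2000
  x_2 = (4 - (1)·0.0000 - (2)·0.0000) / (6) = 0.6667
  x_3 = (9 - (3)·0.0000 - (3)·0.0000) / (7) = 1.2857
Iteration 2:
  x_1 = (11 - (-3)·0.6667 - (1)·1.2857) / (5) = 2.3429
  x_2 = (4 - (1)·2.2000 - (2)·1.2857) / (6) = -0.1286
  x_3 = (9 - (3)·2.2000 - (3)·0.6667) / (7) = 0.0571

(2.3429, -0.1286, 0.0571)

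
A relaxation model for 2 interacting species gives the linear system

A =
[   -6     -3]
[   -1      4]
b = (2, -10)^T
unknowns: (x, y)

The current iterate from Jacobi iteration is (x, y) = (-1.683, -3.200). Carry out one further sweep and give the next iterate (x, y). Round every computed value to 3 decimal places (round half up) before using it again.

One sweep:
  x = (2 - (-3)·-3.200) / (-6) = 1.267
  y = (-10 - (-1)·-1.683) / (4) = -2.921

(1.267, -2.921)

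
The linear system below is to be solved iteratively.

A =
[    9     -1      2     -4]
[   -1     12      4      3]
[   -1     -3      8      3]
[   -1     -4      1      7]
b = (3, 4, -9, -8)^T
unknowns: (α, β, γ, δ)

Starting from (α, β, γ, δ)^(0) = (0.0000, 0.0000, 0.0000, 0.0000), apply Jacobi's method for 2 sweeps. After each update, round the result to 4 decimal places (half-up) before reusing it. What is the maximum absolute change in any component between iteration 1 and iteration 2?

0.6885

Iteration 1:
  α = (3 - (-1)·0.0000 - (2)·0.0000 - (-4)·0.0000) / (9) = 0.3333
  β = (4 - (-1)·0.0000 - (4)·0.0000 - (3)·0.0000) / (12) = 0.3333
  γ = (-9 - (-1)·0.0000 - (-3)·0.0000 - (3)·0.0000) / (8) = -1.1250
  δ = (-8 - (-1)·0.0000 - (-4)·0.0000 - (1)·0.0000) / (7) = -1.1429
Iteration 2:
  α = (3 - (-1)·0.3333 - (2)·-1.1250 - (-4)·-1.1429) / (9) = 0.1124
  β = (4 - (-1)·0.3333 - (4)·-1.1250 - (3)·-1.1429) / (12) = 1.0218
  γ = (-9 - (-1)·0.3333 - (-3)·0.3333 - (3)·-1.1429) / (8) = -0.5298
  δ = (-8 - (-1)·0.3333 - (-4)·0.3333 - (1)·-1.1250) / (7) = -0.7441
Change: (-0.2209, 0.6885, 0.5952, 0.3988) → max |·| = 0.6885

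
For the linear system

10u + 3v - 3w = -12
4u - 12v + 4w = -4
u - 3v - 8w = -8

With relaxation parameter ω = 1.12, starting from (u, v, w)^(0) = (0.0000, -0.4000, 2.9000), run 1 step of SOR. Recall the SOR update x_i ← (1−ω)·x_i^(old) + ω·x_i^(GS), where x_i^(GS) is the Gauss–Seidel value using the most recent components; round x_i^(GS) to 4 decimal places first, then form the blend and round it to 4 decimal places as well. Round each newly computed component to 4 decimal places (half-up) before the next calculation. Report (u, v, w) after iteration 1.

Iteration 1:
  u: GS value = (-12 - (3)·-0.4000 - (-3)·2.9000) / (10) = -0.2100;  u ← (1−ω)·0.0000 + ω·-0.2100 = -0.2352
  v: GS value = (-4 - (4)·-0.2352 - (4)·2.9000) / (-12) = 1.2216;  v ← (1−ω)·-0.4000 + ω·1.2216 = 1.4162
  w: GS value = (-8 - (1)·-0.2352 - (-3)·1.4162) / (-8) = 0.4395;  w ← (1−ω)·2.9000 + ω·0.4395 = 0.1442

(-0.2352, 1.4162, 0.1442)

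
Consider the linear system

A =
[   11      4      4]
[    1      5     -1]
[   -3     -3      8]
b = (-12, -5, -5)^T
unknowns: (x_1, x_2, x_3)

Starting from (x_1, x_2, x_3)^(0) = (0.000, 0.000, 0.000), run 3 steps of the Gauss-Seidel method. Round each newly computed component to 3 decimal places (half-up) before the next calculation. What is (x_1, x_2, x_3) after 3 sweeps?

Iteration 1:
  x_1 = (-12 - (4)·0.000 - (4)·0.000) / (11) = -1.091
  x_2 = (-5 - (1)·-1.091 - (-1)·0.000) / (5) = -0.782
  x_3 = (-5 - (-3)·-1.091 - (-3)·-0.782) / (8) = -1.327
Iteration 2:
  x_1 = (-12 - (4)·-0.782 - (4)·-1.327) / (11) = -0.324
  x_2 = (-5 - (1)·-0.324 - (-1)·-1.327) / (5) = -1.201
  x_3 = (-5 - (-3)·-0.324 - (-3)·-1.201) / (8) = -1.197
Iteration 3:
  x_1 = (-12 - (4)·-1.201 - (4)·-1.197) / (11) = -0.219
  x_2 = (-5 - (1)·-0.219 - (-1)·-1.197) / (5) = -1.196
  x_3 = (-5 - (-3)·-0.219 - (-3)·-1.196) / (8) = -1.156

(-0.219, -1.196, -1.156)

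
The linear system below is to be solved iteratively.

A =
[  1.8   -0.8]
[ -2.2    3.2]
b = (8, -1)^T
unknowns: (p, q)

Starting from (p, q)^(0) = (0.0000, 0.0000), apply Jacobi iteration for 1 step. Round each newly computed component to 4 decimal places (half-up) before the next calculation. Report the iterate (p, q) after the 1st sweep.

Iteration 1:
  p = (8 - (-0.8)·0.0000) / (1.8) = 4.4444
  q = (-1 - (-2.2)·0.0000) / (3.2) = -0.3125

(4.4444, -0.3125)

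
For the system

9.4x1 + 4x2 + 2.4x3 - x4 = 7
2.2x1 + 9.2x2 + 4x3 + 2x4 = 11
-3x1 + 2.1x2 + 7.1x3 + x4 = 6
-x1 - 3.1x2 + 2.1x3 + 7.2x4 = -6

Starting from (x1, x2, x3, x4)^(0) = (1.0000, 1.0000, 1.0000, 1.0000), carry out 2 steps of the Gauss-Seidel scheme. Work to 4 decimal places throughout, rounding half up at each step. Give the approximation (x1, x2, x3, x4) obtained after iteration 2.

(0.2880, 1.0227, 0.7736, -0.5786)

Iteration 1:
  x1 = (7 - (4)·1.0000 - (2.4)·1.0000 - (-1)·1.0000) / (9.4) = 0.1702
  x2 = (11 - (2.2)·0.1702 - (4)·1.0000 - (2)·1.0000) / (9.2) = 0.5028
  x3 = (6 - (-3)·0.1702 - (2.1)·0.5028 - (1)·1.0000) / (7.1) = 0.6274
  x4 = (-6 - (-1)·0.1702 - (-3.1)·0.5028 - (2.1)·0.6274) / (7.2) = -0.7762
Iteration 2:
  x1 = (7 - (4)·0.5028 - (2.4)·0.6274 - (-1)·-0.7762) / (9.4) = 0.2880
  x2 = (11 - (2.2)·0.2880 - (4)·0.6274 - (2)·-0.7762) / (9.2) = 1.0227
  x3 = (6 - (-3)·0.2880 - (2.1)·1.0227 - (1)·-0.7762) / (7.1) = 0.7736
  x4 = (-6 - (-1)·0.2880 - (-3.1)·1.0227 - (2.1)·0.7736) / (7.2) = -0.5786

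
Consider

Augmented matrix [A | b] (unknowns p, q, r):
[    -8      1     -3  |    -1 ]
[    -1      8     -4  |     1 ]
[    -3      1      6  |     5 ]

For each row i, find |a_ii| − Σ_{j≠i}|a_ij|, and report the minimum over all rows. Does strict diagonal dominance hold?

row 1: |-8| − (1+3) = 4
row 2: |8| − (1+4) = 3
row 3: |6| − (3+1) = 2
minimum over rows = 2 → strictly diagonally dominant (convergence guaranteed)

2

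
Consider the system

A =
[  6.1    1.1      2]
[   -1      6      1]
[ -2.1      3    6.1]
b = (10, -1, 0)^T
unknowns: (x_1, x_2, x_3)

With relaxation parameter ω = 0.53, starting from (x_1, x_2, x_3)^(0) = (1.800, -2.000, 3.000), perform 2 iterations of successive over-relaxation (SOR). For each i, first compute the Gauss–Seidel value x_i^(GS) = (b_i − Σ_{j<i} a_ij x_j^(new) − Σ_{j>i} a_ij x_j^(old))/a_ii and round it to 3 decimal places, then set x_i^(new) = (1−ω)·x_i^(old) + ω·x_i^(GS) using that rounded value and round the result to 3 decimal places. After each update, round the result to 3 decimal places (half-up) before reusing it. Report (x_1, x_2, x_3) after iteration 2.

Iteration 1:
  x_1: GS value = (10 - (1.1)·-2.000 - (2)·3.000) / (6.1) = 1.016;  x_1 ← (1−ω)·1.800 + ω·1.016 = 1.384
  x_2: GS value = (-1 - (-1)·1.384 - (1)·3.000) / (6) = -0.436;  x_2 ← (1−ω)·-2.000 + ω·-0.436 = -1.171
  x_3: GS value = (0 - (-2.1)·1.384 - (3)·-1.171) / (6.1) = 1.052;  x_3 ← (1−ω)·3.000 + ω·1.052 = 1.968
Iteration 2:
  x_1: GS value = (10 - (1.1)·-1.171 - (2)·1.968) / (6.1) = 1.205;  x_1 ← (1−ω)·1.384 + ω·1.205 = 1.289
  x_2: GS value = (-1 - (-1)·1.289 - (1)·1.968) / (6) = -0.280;  x_2 ← (1−ω)·-1.171 + ω·-0.280 = -0.699
  x_3: GS value = (0 - (-2.1)·1.289 - (3)·-0.699) / (6.1) = 0.788;  x_3 ← (1−ω)·1.968 + ω·0.788 = 1.343

(1.289, -0.699, 1.343)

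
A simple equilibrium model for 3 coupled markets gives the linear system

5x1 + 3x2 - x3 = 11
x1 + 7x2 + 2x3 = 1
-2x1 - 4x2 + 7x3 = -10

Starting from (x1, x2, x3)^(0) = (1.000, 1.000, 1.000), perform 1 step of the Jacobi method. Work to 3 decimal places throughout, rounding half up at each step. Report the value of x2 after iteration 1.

Iteration 1:
  x1 = (11 - (3)·1.000 - (-1)·1.000) / (5) = 1.800
  x2 = (1 - (1)·1.000 - (2)·1.000) / (7) = -0.286
  x3 = (-10 - (-2)·1.000 - (-4)·1.000) / (7) = -0.571

-0.286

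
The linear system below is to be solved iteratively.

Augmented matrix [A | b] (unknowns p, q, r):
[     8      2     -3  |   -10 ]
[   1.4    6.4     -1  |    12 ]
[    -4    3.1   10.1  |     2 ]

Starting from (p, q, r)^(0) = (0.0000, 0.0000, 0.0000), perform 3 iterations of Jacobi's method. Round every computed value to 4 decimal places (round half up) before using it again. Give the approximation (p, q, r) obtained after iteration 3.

(-2.1220, 2.0984, -1.1222)

Iteration 1:
  p = (-10 - (2)·0.0000 - (-3)·0.0000) / (8) = -1.2500
  q = (12 - (1.4)·0.0000 - (-1)·0.0000) / (6.4) = 1.8750
  r = (2 - (-4)·0.0000 - (3.1)·0.0000) / (10.1) = 0.1980
Iteration 2:
  p = (-10 - (2)·1.8750 - (-3)·0.1980) / (8) = -1.6445
  q = (12 - (1.4)·-1.2500 - (-1)·0.1980) / (6.4) = 2.1794
  r = (2 - (-4)·-1.2500 - (3.1)·1.8750) / (10.1) = -0.8725
Iteration 3:
  p = (-10 - (2)·2.1794 - (-3)·-0.8725) / (8) = -2.1220
  q = (12 - (1.4)·-1.6445 - (-1)·-0.8725) / (6.4) = 2.0984
  r = (2 - (-4)·-1.6445 - (3.1)·2.1794) / (10.1) = -1.1222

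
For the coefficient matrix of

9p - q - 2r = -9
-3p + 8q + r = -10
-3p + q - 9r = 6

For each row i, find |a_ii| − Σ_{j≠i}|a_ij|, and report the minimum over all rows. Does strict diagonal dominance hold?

4

row 1: |9| − (1+2) = 6
row 2: |8| − (3+1) = 4
row 3: |-9| − (3+1) = 5
minimum over rows = 4 → strictly diagonally dominant (convergence guaranteed)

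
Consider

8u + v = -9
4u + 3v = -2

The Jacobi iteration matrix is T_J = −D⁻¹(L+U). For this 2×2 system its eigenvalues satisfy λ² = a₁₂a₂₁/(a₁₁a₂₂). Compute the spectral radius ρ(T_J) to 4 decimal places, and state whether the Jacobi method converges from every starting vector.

a₁₂a₂₁/(a₁₁a₂₂) = (1)·(4) / ((8)·(3)) = 0.166667
ρ = √|0.166667| = √0.166667 = 0.4082
ρ < 1, so Jacobi converges

0.4082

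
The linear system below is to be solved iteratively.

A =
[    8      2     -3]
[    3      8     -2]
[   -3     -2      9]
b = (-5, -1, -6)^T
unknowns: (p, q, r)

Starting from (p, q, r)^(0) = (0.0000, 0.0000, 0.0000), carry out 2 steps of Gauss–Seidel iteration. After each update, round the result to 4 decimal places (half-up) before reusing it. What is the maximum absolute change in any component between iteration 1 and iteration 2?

0.3464

Iteration 1:
  p = (-5 - (2)·0.0000 - (-3)·0.0000) / (8) = -0.6250
  q = (-1 - (3)·-0.6250 - (-2)·0.0000) / (8) = 0.1094
  r = (-6 - (-3)·-0.6250 - (-2)·0.1094) / (9) = -0.8507
Iteration 2:
  p = (-5 - (2)·0.1094 - (-3)·-0.8507) / (8) = -0.9714
  q = (-1 - (3)·-0.9714 - (-2)·-0.8507) / (8) = 0.0266
  r = (-6 - (-3)·-0.9714 - (-2)·0.0266) / (9) = -0.9846
Change: (-0.3464, -0.0828, -0.1339) → max |·| = 0.3464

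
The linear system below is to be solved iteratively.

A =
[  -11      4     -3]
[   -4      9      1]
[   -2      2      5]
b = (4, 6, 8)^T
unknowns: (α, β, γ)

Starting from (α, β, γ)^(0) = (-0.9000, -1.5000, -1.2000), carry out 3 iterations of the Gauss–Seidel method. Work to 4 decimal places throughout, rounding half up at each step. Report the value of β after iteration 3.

0.2608

Iteration 1:
  α = (4 - (4)·-1.5000 - (-3)·-1.2000) / (-11) = -0.5818
  β = (6 - (-4)·-0.5818 - (1)·-1.2000) / (9) = 0.5414
  γ = (8 - (-2)·-0.5818 - (2)·0.5414) / (5) = 1.1507
Iteration 2:
  α = (4 - (4)·0.5414 - (-3)·1.1507) / (-11) = -0.4806
  β = (6 - (-4)·-0.4806 - (1)·1.1507) / (9) = 0.3252
  γ = (8 - (-2)·-0.4806 - (2)·0.3252) / (5) = 1.2777
Iteration 3:
  α = (4 - (4)·0.3252 - (-3)·1.2777) / (-11) = -0.5938
  β = (6 - (-4)·-0.5938 - (1)·1.2777) / (9) = 0.2608
  γ = (8 - (-2)·-0.5938 - (2)·0.2608) / (5) = 1.2582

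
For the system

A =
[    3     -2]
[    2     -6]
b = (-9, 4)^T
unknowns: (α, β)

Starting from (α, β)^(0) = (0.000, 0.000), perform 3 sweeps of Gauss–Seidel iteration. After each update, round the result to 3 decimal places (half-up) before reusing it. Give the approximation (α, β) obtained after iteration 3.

(-4.358, -2.119)

Iteration 1:
  α = (-9 - (-2)·0.000) / (3) = -3.000
  β = (4 - (2)·-3.000) / (-6) = -1.667
Iteration 2:
  α = (-9 - (-2)·-1.667) / (3) = -4.111
  β = (4 - (2)·-4.111) / (-6) = -2.037
Iteration 3:
  α = (-9 - (-2)·-2.037) / (3) = -4.358
  β = (4 - (2)·-4.358) / (-6) = -2.119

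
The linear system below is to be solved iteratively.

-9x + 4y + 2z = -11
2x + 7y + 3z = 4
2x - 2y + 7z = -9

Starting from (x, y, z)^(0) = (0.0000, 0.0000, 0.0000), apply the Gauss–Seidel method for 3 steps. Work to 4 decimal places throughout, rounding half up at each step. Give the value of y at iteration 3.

0.7327

Iteration 1:
  x = (-11 - (4)·0.0000 - (2)·0.0000) / (-9) = 1.2222
  y = (4 - (2)·1.2222 - (3)·0.0000) / (7) = 0.2222
  z = (-9 - (2)·1.2222 - (-2)·0.2222) / (7) = -1.5714
Iteration 2:
  x = (-11 - (4)·0.2222 - (2)·-1.5714) / (-9) = 0.9718
  y = (4 - (2)·0.9718 - (3)·-1.5714) / (7) = 0.9672
  z = (-9 - (2)·0.9718 - (-2)·0.9672) / (7) = -1.2870
Iteration 3:
  x = (-11 - (4)·0.9672 - (2)·-1.2870) / (-9) = 1.3661
  y = (4 - (2)·1.3661 - (3)·-1.2870) / (7) = 0.7327
  z = (-9 - (2)·1.3661 - (-2)·0.7327) / (7) = -1.4667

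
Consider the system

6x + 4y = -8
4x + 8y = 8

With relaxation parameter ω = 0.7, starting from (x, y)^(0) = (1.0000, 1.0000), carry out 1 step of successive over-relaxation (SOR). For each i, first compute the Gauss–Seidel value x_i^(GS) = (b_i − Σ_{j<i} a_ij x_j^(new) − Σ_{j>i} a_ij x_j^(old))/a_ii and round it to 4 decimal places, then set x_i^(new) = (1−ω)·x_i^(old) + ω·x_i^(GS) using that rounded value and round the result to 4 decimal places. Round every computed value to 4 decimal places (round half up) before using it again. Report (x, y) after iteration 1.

Iteration 1:
  x: GS value = (-8 - (4)·1.0000) / (6) = -2.0000;  x ← (1−ω)·1.0000 + ω·-2.0000 = -1.1000
  y: GS value = (8 - (4)·-1.1000) / (8) = 1.5500;  y ← (1−ω)·1.0000 + ω·1.5500 = 1.3850

(-1.1000, 1.3850)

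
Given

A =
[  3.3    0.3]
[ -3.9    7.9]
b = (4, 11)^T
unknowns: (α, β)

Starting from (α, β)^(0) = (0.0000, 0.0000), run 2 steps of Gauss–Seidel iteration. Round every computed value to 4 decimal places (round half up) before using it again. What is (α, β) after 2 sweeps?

(1.0311, 1.9014)

Iteration 1:
  α = (4 - (0.3)·0.0000) / (3.3) = 1.2121
  β = (11 - (-3.9)·1.2121) / (7.9) = 1.9908
Iteration 2:
  α = (4 - (0.3)·1.9908) / (3.3) = 1.0311
  β = (11 - (-3.9)·1.0311) / (7.9) = 1.9014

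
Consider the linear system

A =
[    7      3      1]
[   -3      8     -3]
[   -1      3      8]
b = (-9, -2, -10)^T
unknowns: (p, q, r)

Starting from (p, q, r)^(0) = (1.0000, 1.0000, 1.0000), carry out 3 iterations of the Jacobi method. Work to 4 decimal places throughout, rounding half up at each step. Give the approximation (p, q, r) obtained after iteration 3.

Iteration 1:
  p = (-9 - (3)·1.0000 - (1)·1.0000) / (7) = -1.8571
  q = (-2 - (-3)·1.0000 - (-3)·1.0000) / (8) = 0.5000
  r = (-10 - (-1)·1.0000 - (3)·1.0000) / (8) = -1.5000
Iteration 2:
  p = (-9 - (3)·0.5000 - (1)·-1.5000) / (7) = -1.2857
  q = (-2 - (-3)·-1.8571 - (-3)·-1.5000) / (8) = -1.5089
  r = (-10 - (-1)·-1.8571 - (3)·0.5000) / (8) = -1.6696
Iteration 3:
  p = (-9 - (3)·-1.5089 - (1)·-1.6696) / (7) = -0.4005
  q = (-2 - (-3)·-1.2857 - (-3)·-1.6696) / (8) = -1.3582
  r = (-10 - (-1)·-1.2857 - (3)·-1.5089) / (8) = -0.8449

(-0.4005, -1.3582, -0.8449)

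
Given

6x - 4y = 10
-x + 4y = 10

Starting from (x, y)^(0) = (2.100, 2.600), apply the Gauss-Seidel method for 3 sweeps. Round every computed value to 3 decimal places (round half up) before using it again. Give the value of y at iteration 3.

3.496

Iteration 1:
  x = (10 - (-4)·2.600) / (6) = 3.400
  y = (10 - (-1)·3.400) / (4) = 3.350
Iteration 2:
  x = (10 - (-4)·3.350) / (6) = 3.900
  y = (10 - (-1)·3.900) / (4) = 3.475
Iteration 3:
  x = (10 - (-4)·3.475) / (6) = 3.983
  y = (10 - (-1)·3.983) / (4) = 3.496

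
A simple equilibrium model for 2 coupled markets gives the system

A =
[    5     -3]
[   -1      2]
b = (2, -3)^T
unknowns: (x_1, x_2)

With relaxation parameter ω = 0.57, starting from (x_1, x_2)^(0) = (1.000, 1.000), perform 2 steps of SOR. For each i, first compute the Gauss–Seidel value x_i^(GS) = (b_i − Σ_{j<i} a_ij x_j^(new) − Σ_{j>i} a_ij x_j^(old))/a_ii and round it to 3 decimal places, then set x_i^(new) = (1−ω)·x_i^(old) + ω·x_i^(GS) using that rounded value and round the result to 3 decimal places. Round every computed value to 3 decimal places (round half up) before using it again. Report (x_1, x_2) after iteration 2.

Iteration 1:
  x_1: GS value = (2 - (-3)·1.000) / (5) = 1.000;  x_1 ← (1−ω)·1.000 + ω·1.000 = 1.000
  x_2: GS value = (-3 - (-1)·1.000) / (2) = -1.000;  x_2 ← (1−ω)·1.000 + ω·-1.000 = -0.140
Iteration 2:
  x_1: GS value = (2 - (-3)·-0.140) / (5) = 0.316;  x_1 ← (1−ω)·1.000 + ω·0.316 = 0.610
  x_2: GS value = (-3 - (-1)·0.610) / (2) = -1.195;  x_2 ← (1−ω)·-0.140 + ω·-1.195 = -0.741

(0.610, -0.741)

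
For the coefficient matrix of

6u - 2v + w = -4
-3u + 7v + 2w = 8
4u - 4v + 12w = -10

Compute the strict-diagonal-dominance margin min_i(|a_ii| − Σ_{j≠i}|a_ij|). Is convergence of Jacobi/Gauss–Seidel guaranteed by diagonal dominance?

row 1: |6| − (2+1) = 3
row 2: |7| − (3+2) = 2
row 3: |12| − (4+4) = 4
minimum over rows = 2 → strictly diagonally dominant (convergence guaranteed)

2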